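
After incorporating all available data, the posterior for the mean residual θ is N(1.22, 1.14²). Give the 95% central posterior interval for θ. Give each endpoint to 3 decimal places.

The posterior is symmetric, so the 95% equal-tailed interval is θ = 1.22 ± z·1.14 with z = 1.960.
Half-width: 1.960 × 1.14 = 2.234.
1.22 − 2.234 = -1.014; 1.22 + 2.234 = 3.454.

[-1.014, 3.454]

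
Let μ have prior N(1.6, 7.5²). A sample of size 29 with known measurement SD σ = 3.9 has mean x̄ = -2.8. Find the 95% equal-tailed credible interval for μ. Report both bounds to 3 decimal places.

Posterior precision = 1/7.5² + 29/3.9² = 0.0178 + 1.9066 = 1.9244, so posterior SD = 0.7209.
Posterior mean = (1.6/7.5² + 29·-2.8/3.9²) / 1.9244 = -2.7594.
Interval: -2.7594 ± 1.960 × 0.7209 → [-4.172, -1.346].

[-4.172, -1.346]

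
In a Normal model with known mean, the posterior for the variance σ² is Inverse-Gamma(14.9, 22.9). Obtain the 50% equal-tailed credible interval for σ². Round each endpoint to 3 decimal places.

[1.324, 1.885]

Inverse-Gamma(14.9, 22.9) quantiles: F⁻¹(0.25) and F⁻¹(0.75).
Equivalently, 1/σ² ~ Gamma(14.9, rate = 22.9); invert its 0.75 and 0.25 quantiles.
Posterior mean ≈ 1.647, SD ≈ 0.459; a Normal approximation gives roughly [1.338, 1.957].
Exact: lower = 1.324; upper = 1.885.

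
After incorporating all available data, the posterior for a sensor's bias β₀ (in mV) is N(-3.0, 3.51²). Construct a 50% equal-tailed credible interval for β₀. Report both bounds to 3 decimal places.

The posterior is symmetric, so the 50% equal-tailed interval is β₀ = -3.0 ± z·3.51 with z = 0.674.
Half-width: 0.674 × 3.51 = 2.367.
-3.0 − 2.367 = -5.367; -3.0 + 2.367 = -0.633.

[-5.367, -0.633]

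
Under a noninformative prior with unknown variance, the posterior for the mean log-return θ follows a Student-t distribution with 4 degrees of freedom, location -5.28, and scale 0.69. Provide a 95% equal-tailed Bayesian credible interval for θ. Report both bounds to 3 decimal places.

The t_4 distribution is symmetric; the 95% interval is -5.28 ± t·0.69 with t_{0.975,4} = 2.776.
Half-width: 2.776 × 0.69 = 1.916.
-5.28 − 1.916 = -7.196; -5.28 + 1.916 = -3.364.

[-7.196, -3.364]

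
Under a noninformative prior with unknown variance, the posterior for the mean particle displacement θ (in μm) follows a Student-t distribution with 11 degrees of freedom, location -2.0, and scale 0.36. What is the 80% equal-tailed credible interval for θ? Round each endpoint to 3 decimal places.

[-2.491, -1.509]

The t_11 distribution is symmetric; the 80% interval is -2.0 ± t·0.36 with t_{0.9,11} = 1.363.
Half-width: 1.363 × 0.36 = 0.491.
-2.0 − 0.491 = -2.491; -2.0 + 0.491 = -1.509.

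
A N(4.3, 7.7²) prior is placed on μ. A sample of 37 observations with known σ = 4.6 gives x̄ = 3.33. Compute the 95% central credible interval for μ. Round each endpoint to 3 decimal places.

Posterior precision = 1/7.7² + 37/4.6² = 0.0169 + 1.7486 = 1.7654, so posterior SD = 0.7526.
Posterior mean = (4.3/7.7² + 37·3.33/4.6²) / 1.7654 = 3.3393.
Interval: 3.3393 ± 1.960 × 0.7526 → [1.864, 4.814].

[1.864, 4.814]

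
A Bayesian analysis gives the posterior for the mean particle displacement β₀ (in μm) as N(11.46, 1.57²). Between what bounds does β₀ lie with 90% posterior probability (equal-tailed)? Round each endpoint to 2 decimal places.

[8.88, 14.04]

The posterior is symmetric, so the 90% equal-tailed interval is β₀ = 11.46 ± z·1.57 with z = 1.645.
Half-width: 1.645 × 1.57 = 2.58.
11.46 − 2.58 = 8.88; 11.46 + 2.58 = 14.04.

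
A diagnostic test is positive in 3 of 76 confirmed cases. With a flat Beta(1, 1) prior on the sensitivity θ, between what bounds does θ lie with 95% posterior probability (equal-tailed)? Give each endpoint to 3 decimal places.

Posterior: Beta(1+3, 1+73) = Beta(4, 74).
Equal-tailed 95% interval: the 0.025 and 0.975 quantiles of Beta(4, 74).
Posterior mean ≈ 0.051, SD ≈ 0.025; a Normal approximation gives roughly [0.003, 0.100].
Exact: F⁻¹(0.025) = 0.014; F⁻¹(0.975) = 0.110.

[0.014, 0.110]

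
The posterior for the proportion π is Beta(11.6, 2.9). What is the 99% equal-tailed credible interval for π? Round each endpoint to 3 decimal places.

[0.482, 0.976]

Posterior: Beta(11.6, 2.9).
Equal-tailed 99% interval: the 0.005 and 0.995 quantiles of Beta(11.6, 2.9).
Posterior mean ≈ 0.800, SD ≈ 0.102; a Normal approximation gives roughly [0.538, 1.062].
Exact: F⁻¹(0.005) = 0.482; F⁻¹(0.995) = 0.976.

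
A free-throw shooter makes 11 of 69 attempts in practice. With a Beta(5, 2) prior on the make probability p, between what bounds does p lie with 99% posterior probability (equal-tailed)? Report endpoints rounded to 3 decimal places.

[0.106, 0.343]

Posterior: Beta(5+11, 2+58) = Beta(16, 60).
Equal-tailed 99% interval: the 0.005 and 0.995 quantiles of Beta(16, 60).
Posterior mean ≈ 0.211, SD ≈ 0.046; a Normal approximation gives roughly [0.091, 0.330].
Exact: F⁻¹(0.005) = 0.106; F⁻¹(0.995) = 0.343.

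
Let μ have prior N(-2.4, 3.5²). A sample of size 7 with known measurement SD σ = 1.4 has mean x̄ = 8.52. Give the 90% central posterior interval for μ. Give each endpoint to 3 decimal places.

Posterior precision = 1/3.5² + 7/1.4² = 0.0816 + 3.5714 = 3.6531, so posterior SD = 0.5232.
Posterior mean = (-2.4/3.5² + 7·8.52/1.4²) / 3.6531 = 8.2760.
Interval: 8.2760 ± 1.645 × 0.5232 → [7.415, 9.137].

[7.415, 9.137]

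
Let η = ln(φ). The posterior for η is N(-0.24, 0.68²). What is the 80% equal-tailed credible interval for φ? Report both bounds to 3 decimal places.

[0.329, 1.880]

On the log scale the 80% interval is -0.24 ± 1.282 × 0.68 = [-1.1115, 0.6315].
Exponentiate: [e^-1.1115, e^0.6315] = [0.329, 1.880].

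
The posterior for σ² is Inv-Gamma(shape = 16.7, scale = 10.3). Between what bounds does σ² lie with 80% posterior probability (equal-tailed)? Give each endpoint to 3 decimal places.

Inverse-Gamma(16.7, 10.3) quantiles: F⁻¹(0.1) and F⁻¹(0.9).
Equivalently, 1/σ² ~ Gamma(16.7, rate = 10.3); invert its 0.9 and 0.1 quantiles.
Posterior mean ≈ 0.656, SD ≈ 0.171; a Normal approximation gives roughly [0.437, 0.875].
Exact: lower = 0.466; upper = 0.879.

[0.466, 0.879]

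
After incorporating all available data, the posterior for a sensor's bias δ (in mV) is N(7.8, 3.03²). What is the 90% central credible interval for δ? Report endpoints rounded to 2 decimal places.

The posterior is symmetric, so the 90% equal-tailed interval is δ = 7.8 ± z·3.03 with z = 1.645.
Half-width: 1.645 × 3.03 = 4.98.
7.8 − 4.98 = 2.82; 7.8 + 4.98 = 12.78.

[2.82, 12.78]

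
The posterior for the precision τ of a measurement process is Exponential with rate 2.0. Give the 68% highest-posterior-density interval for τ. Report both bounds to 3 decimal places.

The exponential density is strictly decreasing on [0, ∞), so the HPD interval is anchored at 0: [0, q] with P(τ ≤ q) = 0.68.
q = −ln(1 − 0.68) / 2.0 = 1.1394 / 2.0 = 0.570.

[0.000, 0.570]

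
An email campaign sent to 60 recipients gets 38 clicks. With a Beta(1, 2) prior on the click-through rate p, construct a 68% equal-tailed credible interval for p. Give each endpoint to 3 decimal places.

[0.558, 0.680]

Posterior: Beta(1+38, 2+22) = Beta(39, 24).
Equal-tailed 68% interval: the 0.16 and 0.84 quantiles of Beta(39, 24).
Posterior mean ≈ 0.619, SD ≈ 0.061; a Normal approximation gives roughly [0.559, 0.679].
Exact: F⁻¹(0.16) = 0.558; F⁻¹(0.84) = 0.680.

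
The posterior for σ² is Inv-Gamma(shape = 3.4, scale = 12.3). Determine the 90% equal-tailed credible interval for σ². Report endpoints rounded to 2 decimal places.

Inverse-Gamma(3.4, 12.3) quantiles: F⁻¹(0.05) and F⁻¹(0.95).
Equivalently, 1/σ² ~ Gamma(3.4, rate = 12.3); invert its 0.95 and 0.05 quantiles.
Posterior mean ≈ 5.13, SD ≈ 4.33; a Normal approximation gives roughly [-2.00, 12.25].
Exact: lower = 1.79; upper = 11.95.

[1.79, 11.95]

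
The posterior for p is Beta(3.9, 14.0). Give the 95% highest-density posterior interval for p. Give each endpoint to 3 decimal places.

[0.050, 0.404]

The posterior is unimodal and skewed, so the HPD interval has equal density at both endpoints and is the shortest 95% interval.
Solving f(0.050) = f(0.404) with F(0.404) − F(0.050) = 0.95 gives [0.050, 0.404].
For comparison, the equal-tailed interval is [0.065, 0.430]; the HPD is narrower and shifted toward the mode.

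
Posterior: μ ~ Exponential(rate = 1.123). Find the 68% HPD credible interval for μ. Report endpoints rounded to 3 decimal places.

[0.000, 1.015]

The exponential density is strictly decreasing on [0, ∞), so the HPD interval is anchored at 0: [0, q] with P(μ ≤ q) = 0.68.
q = −ln(1 − 0.68) / 1.123 = 1.1394 / 1.123 = 1.015.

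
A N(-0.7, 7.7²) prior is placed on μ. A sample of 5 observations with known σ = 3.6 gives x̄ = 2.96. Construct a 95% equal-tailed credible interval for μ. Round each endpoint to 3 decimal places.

Posterior precision = 1/7.7² + 5/3.6² = 0.0169 + 0.3858 = 0.4027, so posterior SD = 1.5759.
Posterior mean = (-0.7/7.7² + 5·2.96/3.6²) / 0.4027 = 2.8067.
Interval: 2.8067 ± 1.960 × 1.5759 → [-0.282, 5.895].

[-0.282, 5.895]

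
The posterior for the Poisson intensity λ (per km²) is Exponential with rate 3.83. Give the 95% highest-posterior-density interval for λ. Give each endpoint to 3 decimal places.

The exponential density is strictly decreasing on [0, ∞), so the HPD interval is anchored at 0: [0, q] with P(λ ≤ q) = 0.95.
q = −ln(1 − 0.95) / 3.83 = 2.9957 / 3.83 = 0.782.

[0.000, 0.782]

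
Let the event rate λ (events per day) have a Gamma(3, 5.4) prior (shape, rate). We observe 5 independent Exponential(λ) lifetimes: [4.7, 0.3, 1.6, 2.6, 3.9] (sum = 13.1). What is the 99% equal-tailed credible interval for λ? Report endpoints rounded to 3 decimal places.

[0.139, 0.926]

Posterior: Gamma(3+5, 5.4+13.1) = Gamma(8, 18.5) (shape, rate).
Equal-tailed 99% interval: Gamma(8, 18.5) quantiles at 0.005 and 0.995.
Posterior mean ≈ 0.432, SD ≈ 0.153; a Normal approximation gives roughly [0.039, 0.826].
Exact: lower = 0.139; upper = 0.926.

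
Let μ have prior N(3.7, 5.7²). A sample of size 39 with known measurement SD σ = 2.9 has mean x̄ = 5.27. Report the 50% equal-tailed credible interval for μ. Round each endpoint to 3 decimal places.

Posterior precision = 1/5.7² + 39/2.9² = 0.0308 + 4.6373 = 4.6681, so posterior SD = 0.4628.
Posterior mean = (3.7/5.7² + 39·5.27/2.9²) / 4.6681 = 5.2596.
Interval: 5.2596 ± 0.674 × 0.4628 → [4.947, 5.572].

[4.947, 5.572]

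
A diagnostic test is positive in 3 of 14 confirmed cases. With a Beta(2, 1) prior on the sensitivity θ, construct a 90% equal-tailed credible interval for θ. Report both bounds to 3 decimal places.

Posterior: Beta(2+3, 1+11) = Beta(5, 12).
Equal-tailed 90% interval: the 0.05 and 0.95 quantiles of Beta(5, 12).
Posterior mean ≈ 0.294, SD ≈ 0.107; a Normal approximation gives roughly [0.117, 0.471].
Exact: F⁻¹(0.05) = 0.132; F⁻¹(0.95) = 0.484.

[0.132, 0.484]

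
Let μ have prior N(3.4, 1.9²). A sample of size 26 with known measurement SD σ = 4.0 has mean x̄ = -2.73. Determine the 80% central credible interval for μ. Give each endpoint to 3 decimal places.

[-2.766, -0.908]

Posterior precision = 1/1.9² + 26/4.0² = 0.2770 + 1.6250 = 1.9020, so posterior SD = 0.7251.
Posterior mean = (3.4/1.9² + 26·-2.73/4.0²) / 1.9020 = -1.8372.
Interval: -1.8372 ± 1.282 × 0.7251 → [-2.766, -0.908].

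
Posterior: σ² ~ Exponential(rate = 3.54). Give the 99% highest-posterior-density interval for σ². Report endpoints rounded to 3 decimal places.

The exponential density is strictly decreasing on [0, ∞), so the HPD interval is anchored at 0: [0, q] with P(σ² ≤ q) = 0.99.
q = −ln(1 − 0.99) / 3.54 = 4.6052 / 3.54 = 1.301.

[0.000, 1.301]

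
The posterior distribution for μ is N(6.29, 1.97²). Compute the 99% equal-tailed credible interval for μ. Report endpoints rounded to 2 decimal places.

[1.22, 11.36]

The posterior is symmetric, so the 99% equal-tailed interval is μ = 6.29 ± z·1.97 with z = 2.576.
Half-width: 2.576 × 1.97 = 5.07.
6.29 − 5.07 = 1.22; 6.29 + 5.07 = 11.36.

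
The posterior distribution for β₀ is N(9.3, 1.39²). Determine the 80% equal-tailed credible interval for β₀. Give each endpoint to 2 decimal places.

[7.52, 11.08]

The posterior is symmetric, so the 80% equal-tailed interval is β₀ = 9.3 ± z·1.39 with z = 1.282.
Half-width: 1.282 × 1.39 = 1.78.
9.3 − 1.78 = 7.52; 9.3 + 1.78 = 11.08.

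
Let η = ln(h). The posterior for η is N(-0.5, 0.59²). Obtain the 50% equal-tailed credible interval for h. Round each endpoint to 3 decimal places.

[0.407, 0.903]

On the log scale the 50% interval is -0.5 ± 0.674 × 0.59 = [-0.8979, -0.1021].
Exponentiate: [e^-0.8979, e^-0.1021] = [0.407, 0.903].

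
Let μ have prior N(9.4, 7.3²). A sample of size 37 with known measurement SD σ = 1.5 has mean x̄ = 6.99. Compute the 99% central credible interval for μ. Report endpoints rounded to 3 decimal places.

Posterior precision = 1/7.3² + 37/1.5² = 0.0188 + 16.4444 = 16.4632, so posterior SD = 0.2465.
Posterior mean = (9.4/7.3² + 37·6.99/1.5²) / 16.4632 = 6.9927.
Interval: 6.9927 ± 2.576 × 0.2465 → [6.358, 7.628].

[6.358, 7.628]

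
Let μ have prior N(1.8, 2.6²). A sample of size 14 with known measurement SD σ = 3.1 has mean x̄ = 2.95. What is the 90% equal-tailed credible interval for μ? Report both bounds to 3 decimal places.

[1.546, 4.142]

Posterior precision = 1/2.6² + 14/3.1² = 0.1479 + 1.4568 = 1.6047, so posterior SD = 0.7894.
Posterior mean = (1.8/2.6² + 14·2.95/3.1²) / 1.6047 = 2.8440.
Interval: 2.8440 ± 1.645 × 0.7894 → [1.546, 4.142].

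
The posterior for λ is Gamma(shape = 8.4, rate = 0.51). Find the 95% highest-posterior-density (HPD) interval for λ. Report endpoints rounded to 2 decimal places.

[6.33, 27.79]

The posterior is unimodal and skewed, so the HPD interval has equal density at both endpoints and is the shortest 95% interval.
Solving f(6.33) = f(27.79) with F(27.79) − F(6.33) = 0.95 gives [6.33, 27.79].
For comparison, the equal-tailed interval is [7.29, 29.34]; the HPD is narrower and shifted toward the mode.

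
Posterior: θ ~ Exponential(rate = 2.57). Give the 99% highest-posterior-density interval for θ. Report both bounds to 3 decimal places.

[0.000, 1.792]

The exponential density is strictly decreasing on [0, ∞), so the HPD interval is anchored at 0: [0, q] with P(θ ≤ q) = 0.99.
q = −ln(1 − 0.99) / 2.57 = 4.6052 / 2.57 = 1.792.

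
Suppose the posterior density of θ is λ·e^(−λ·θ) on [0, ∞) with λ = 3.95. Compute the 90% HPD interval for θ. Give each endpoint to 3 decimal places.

[0.000, 0.583]

The exponential density is strictly decreasing on [0, ∞), so the HPD interval is anchored at 0: [0, q] with P(θ ≤ q) = 0.90.
q = −ln(1 − 0.90) / 3.95 = 2.3026 / 3.95 = 0.583.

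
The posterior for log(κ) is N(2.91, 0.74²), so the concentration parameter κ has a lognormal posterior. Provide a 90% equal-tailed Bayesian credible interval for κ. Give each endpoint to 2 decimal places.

On the log scale the 90% interval is 2.91 ± 1.645 × 0.74 = [1.6928, 4.1272].
Exponentiate: [e^1.6928, e^4.1272] = [5.43, 62.00].

[5.43, 62.00]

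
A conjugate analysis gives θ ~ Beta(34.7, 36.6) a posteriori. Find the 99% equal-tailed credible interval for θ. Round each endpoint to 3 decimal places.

Posterior: Beta(34.7, 36.6).
Equal-tailed 99% interval: the 0.005 and 0.995 quantiles of Beta(34.7, 36.6).
Posterior mean ≈ 0.487, SD ≈ 0.059; a Normal approximation gives roughly [0.335, 0.638].
Exact: F⁻¹(0.005) = 0.338; F⁻¹(0.995) = 0.637.

[0.338, 0.637]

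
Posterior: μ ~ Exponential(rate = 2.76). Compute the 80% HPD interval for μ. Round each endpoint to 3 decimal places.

[0.000, 0.583]

The exponential density is strictly decreasing on [0, ∞), so the HPD interval is anchored at 0: [0, q] with P(μ ≤ q) = 0.80.
q = −ln(1 − 0.80) / 2.76 = 1.6094 / 2.76 = 0.583.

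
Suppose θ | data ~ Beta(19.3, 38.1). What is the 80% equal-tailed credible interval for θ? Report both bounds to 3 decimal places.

[0.258, 0.417]

Posterior: Beta(19.3, 38.1).
Equal-tailed 80% interval: the 0.1 and 0.9 quantiles of Beta(19.3, 38.1).
Posterior mean ≈ 0.336, SD ≈ 0.062; a Normal approximation gives roughly [0.257, 0.415].
Exact: F⁻¹(0.1) = 0.258; F⁻¹(0.9) = 0.417.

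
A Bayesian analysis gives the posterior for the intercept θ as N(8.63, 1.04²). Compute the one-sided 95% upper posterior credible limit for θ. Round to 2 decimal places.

Need U with P(θ ≤ U) = 0.95: U = 8.63 + z_{0.05}·1.04.
z = 1.645; U = 8.63 + 1.645 × 1.04 = 10.34.

10.34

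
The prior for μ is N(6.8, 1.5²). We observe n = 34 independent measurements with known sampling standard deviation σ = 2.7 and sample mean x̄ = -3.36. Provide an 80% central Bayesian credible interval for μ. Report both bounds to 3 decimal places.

[-3.043, -1.909]

Posterior precision = 1/1.5² + 34/2.7² = 0.4444 + 4.6639 = 5.1084, so posterior SD = 0.4424.
Posterior mean = (6.8/1.5² + 34·-3.36/2.7²) / 5.1084 = -2.4760.
Interval: -2.4760 ± 1.282 × 0.4424 → [-3.043, -1.909].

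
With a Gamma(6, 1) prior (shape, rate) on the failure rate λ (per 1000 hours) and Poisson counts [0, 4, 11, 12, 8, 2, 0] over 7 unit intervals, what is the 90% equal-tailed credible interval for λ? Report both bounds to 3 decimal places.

[4.101, 6.790]

Posterior: Gamma(6+37, 1+7) = Gamma(43, 8) (shape, rate).
Equal-tailed 90% interval: Gamma(43, 8) quantiles at 0.05 and 0.95.
Posterior mean ≈ 5.375, SD ≈ 0.820; a Normal approximation gives roughly [4.027, 6.723].
Exact: lower = 4.101; upper = 6.790.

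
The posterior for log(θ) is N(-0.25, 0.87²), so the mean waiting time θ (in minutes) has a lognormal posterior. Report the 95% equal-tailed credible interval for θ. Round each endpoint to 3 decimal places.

On the log scale the 95% interval is -0.25 ± 1.960 × 0.87 = [-1.9552, 1.4552].
Exponentiate: [e^-1.9552, e^1.4552] = [0.142, 4.285].

[0.142, 4.285]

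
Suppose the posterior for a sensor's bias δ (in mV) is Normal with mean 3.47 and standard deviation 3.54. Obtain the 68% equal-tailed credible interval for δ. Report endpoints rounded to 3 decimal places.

[-0.050, 6.990]

The posterior is symmetric, so the 68% equal-tailed interval is δ = 3.47 ± z·3.54 with z = 0.994.
Half-width: 0.994 × 3.54 = 3.520.
3.47 − 3.520 = -0.050; 3.47 + 3.520 = 6.990.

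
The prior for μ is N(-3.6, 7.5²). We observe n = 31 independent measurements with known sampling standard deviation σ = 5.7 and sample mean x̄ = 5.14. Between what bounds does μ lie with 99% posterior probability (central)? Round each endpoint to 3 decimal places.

[2.367, 7.593]

Posterior precision = 1/7.5² + 31/5.7² = 0.0178 + 0.9541 = 0.9719, so posterior SD = 1.0143.
Posterior mean = (-3.6/7.5² + 31·5.14/5.7²) / 0.9719 = 4.9801.
Interval: 4.9801 ± 2.576 × 1.0143 → [2.367, 7.593].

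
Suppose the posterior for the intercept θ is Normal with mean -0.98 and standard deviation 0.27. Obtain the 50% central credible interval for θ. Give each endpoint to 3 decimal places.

The posterior is symmetric, so the 50% equal-tailed interval is θ = -0.98 ± z·0.27 with z = 0.674.
Half-width: 0.674 × 0.27 = 0.182.
-0.98 − 0.182 = -1.162; -0.98 + 0.182 = -0.798.

[-1.162, -0.798]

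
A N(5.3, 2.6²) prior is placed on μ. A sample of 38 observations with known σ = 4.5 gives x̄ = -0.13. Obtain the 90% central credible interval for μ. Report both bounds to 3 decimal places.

[-0.889, 1.423]

Posterior precision = 1/2.6² + 38/4.5² = 0.1479 + 1.8765 = 2.0245, so posterior SD = 0.7028.
Posterior mean = (5.3/2.6² + 38·-0.13/4.5²) / 2.0245 = 0.2668.
Interval: 0.2668 ± 1.645 × 0.7028 → [-0.889, 1.423].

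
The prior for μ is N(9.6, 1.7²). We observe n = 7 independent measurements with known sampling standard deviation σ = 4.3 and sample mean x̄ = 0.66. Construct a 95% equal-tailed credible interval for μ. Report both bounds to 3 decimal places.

[2.627, 7.232]

Posterior precision = 1/1.7² + 7/4.3² = 0.3460 + 0.3786 = 0.7246, so posterior SD = 1.1748.
Posterior mean = (9.6/1.7² + 7·0.66/4.3²) / 0.7246 = 4.9291.
Interval: 4.9291 ± 1.960 × 1.1748 → [2.627, 7.232].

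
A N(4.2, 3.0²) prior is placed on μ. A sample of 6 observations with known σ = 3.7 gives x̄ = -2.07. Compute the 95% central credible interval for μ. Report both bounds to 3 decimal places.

[-3.446, 1.842]

Posterior precision = 1/3.0² + 6/3.7² = 0.1111 + 0.4383 = 0.5494, so posterior SD = 1.3492.
Posterior mean = (4.2/3.0² + 6·-2.07/3.7²) / 0.5494 = -0.8019.
Interval: -0.8019 ± 1.960 × 1.3492 → [-3.446, 1.842].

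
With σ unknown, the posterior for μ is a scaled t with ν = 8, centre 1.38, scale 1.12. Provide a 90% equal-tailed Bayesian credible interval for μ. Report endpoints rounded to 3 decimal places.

The t_8 distribution is symmetric; the 90% interval is 1.38 ± t·1.12 with t_{0.95,8} = 1.860.
Half-width: 1.860 × 1.12 = 2.083.
1.38 − 2.083 = -0.703; 1.38 + 2.083 = 3.463.

[-0.703, 3.463]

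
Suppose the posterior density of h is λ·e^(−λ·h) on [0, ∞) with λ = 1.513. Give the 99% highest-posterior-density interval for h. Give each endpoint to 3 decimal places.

[0.000, 3.044]

The exponential density is strictly decreasing on [0, ∞), so the HPD interval is anchored at 0: [0, q] with P(h ≤ q) = 0.99.
q = −ln(1 − 0.99) / 1.513 = 4.6052 / 1.513 = 3.044.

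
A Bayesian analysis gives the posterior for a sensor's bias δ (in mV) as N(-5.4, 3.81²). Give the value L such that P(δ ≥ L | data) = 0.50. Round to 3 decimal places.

Need L with P(δ ≥ L) = 0.50: L = -5.4 − z_{0.5}·3.81.
z = 0.000; L = -5.4 − 0.000 × 3.81 = -5.400.

-5.400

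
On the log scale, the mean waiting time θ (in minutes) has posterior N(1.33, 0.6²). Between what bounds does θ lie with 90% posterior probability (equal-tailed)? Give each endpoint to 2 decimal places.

[1.41, 10.14]

On the log scale the 90% interval is 1.33 ± 1.645 × 0.6 = [0.3431, 2.3169].
Exponentiate: [e^0.3431, e^2.3169] = [1.41, 10.14].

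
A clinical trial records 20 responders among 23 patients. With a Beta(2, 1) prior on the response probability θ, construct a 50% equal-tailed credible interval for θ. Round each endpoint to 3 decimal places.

Posterior: Beta(2+20, 1+3) = Beta(22, 4).
Equal-tailed 50% interval: the 0.25 and 0.75 quantiles of Beta(22, 4).
Posterior mean ≈ 0.846, SD ≈ 0.069; a Normal approximation gives roughly [0.799, 0.893].
Exact: F⁻¹(0.25) = 0.804; F⁻¹(0.75) = 0.898.

[0.804, 0.898]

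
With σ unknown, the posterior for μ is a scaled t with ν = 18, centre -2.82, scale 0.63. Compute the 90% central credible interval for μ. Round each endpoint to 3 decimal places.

[-3.912, -1.728]

The t_18 distribution is symmetric; the 90% interval is -2.82 ± t·0.63 with t_{0.95,18} = 1.734.
Half-width: 1.734 × 0.63 = 1.092.
-2.82 − 1.092 = -3.912; -2.82 + 1.092 = -1.728.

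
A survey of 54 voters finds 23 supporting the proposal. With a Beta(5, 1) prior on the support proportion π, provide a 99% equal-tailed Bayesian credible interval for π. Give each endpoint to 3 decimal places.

Posterior: Beta(5+23, 1+31) = Beta(28, 32).
Equal-tailed 99% interval: the 0.005 and 0.995 quantiles of Beta(28, 32).
Posterior mean ≈ 0.467, SD ≈ 0.064; a Normal approximation gives roughly [0.302, 0.631].
Exact: F⁻¹(0.005) = 0.307; F⁻¹(0.995) = 0.631.

[0.307, 0.631]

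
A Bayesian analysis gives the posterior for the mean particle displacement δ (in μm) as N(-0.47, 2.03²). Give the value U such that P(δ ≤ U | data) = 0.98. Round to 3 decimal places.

Need U with P(δ ≤ U) = 0.98: U = -0.47 + z_{0.02}·2.03.
z = 2.054; U = -0.47 + 2.054 × 2.03 = 3.699.

3.699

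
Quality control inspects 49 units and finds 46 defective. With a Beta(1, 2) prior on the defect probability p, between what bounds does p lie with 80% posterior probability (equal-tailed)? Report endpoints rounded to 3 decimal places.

[0.849, 0.952]

Posterior: Beta(1+46, 2+3) = Beta(47, 5).
Equal-tailed 80% interval: the 0.1 and 0.9 quantiles of Beta(47, 5).
Posterior mean ≈ 0.904, SD ≈ 0.040; a Normal approximation gives roughly [0.852, 0.956].
Exact: F⁻¹(0.1) = 0.849; F⁻¹(0.9) = 0.952.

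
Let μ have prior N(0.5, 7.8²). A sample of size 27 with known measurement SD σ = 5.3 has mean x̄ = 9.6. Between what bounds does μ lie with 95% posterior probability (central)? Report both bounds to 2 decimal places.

Posterior precision = 1/7.8² + 27/5.3² = 0.0164 + 0.9612 = 0.9776, so posterior SD = 1.0114.
Posterior mean = (0.5/7.8² + 27·9.6/5.3²) / 0.9776 = 9.4470.
Interval: 9.4470 ± 1.960 × 1.0114 → [7.46, 11.43].

[7.46, 11.43]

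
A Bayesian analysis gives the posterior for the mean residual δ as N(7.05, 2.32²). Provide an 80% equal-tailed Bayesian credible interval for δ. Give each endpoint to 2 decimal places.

The posterior is symmetric, so the 80% equal-tailed interval is δ = 7.05 ± z·2.32 with z = 1.282.
Half-width: 1.282 × 2.32 = 2.97.
7.05 − 2.97 = 4.08; 7.05 + 2.97 = 10.02.

[4.08, 10.02]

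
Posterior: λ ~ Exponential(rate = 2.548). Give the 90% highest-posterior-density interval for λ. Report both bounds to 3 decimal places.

The exponential density is strictly decreasing on [0, ∞), so the HPD interval is anchored at 0: [0, q] with P(λ ≤ q) = 0.90.
q = −ln(1 − 0.90) / 2.548 = 2.3026 / 2.548 = 0.904.

[0.000, 0.904]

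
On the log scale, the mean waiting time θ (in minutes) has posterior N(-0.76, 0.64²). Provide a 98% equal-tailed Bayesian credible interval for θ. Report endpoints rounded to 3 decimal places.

[0.106, 2.073]

On the log scale the 98% interval is -0.76 ± 2.326 × 0.64 = [-2.2489, 0.7289].
Exponentiate: [e^-2.2489, e^0.7289] = [0.106, 2.073].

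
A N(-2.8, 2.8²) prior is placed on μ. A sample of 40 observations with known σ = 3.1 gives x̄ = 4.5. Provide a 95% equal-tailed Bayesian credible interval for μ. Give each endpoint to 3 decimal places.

Posterior precision = 1/2.8² + 40/3.1² = 0.1276 + 4.1623 = 4.2899, so posterior SD = 0.4828.
Posterior mean = (-2.8/2.8² + 40·4.5/3.1²) / 4.2899 = 4.2829.
Interval: 4.2829 ± 1.960 × 0.4828 → [3.337, 5.229].

[3.337, 5.229]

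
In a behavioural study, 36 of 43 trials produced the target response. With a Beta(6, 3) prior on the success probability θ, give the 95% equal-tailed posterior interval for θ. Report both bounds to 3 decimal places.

[0.691, 0.902]

Posterior: Beta(6+36, 3+7) = Beta(42, 10).
Equal-tailed 95% interval: the 0.025 and 0.975 quantiles of Beta(42, 10).
Posterior mean ≈ 0.808, SD ≈ 0.054; a Normal approximation gives roughly [0.702, 0.914].
Exact: F⁻¹(0.025) = 0.691; F⁻¹(0.975) = 0.902.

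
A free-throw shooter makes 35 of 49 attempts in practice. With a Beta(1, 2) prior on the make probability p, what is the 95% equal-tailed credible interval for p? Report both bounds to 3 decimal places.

Posterior: Beta(1+35, 2+14) = Beta(36, 16).
Equal-tailed 95% interval: the 0.025 and 0.975 quantiles of Beta(36, 16).
Posterior mean ≈ 0.692, SD ≈ 0.063; a Normal approximation gives roughly [0.568, 0.817].
Exact: F⁻¹(0.025) = 0.562; F⁻¹(0.975) = 0.809.

[0.562, 0.809]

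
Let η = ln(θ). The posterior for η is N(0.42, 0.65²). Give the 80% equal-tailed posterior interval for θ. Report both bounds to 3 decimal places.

On the log scale the 80% interval is 0.42 ± 1.282 × 0.65 = [-0.4130, 1.2530].
Exponentiate: [e^-0.4130, e^1.2530] = [0.662, 3.501].

[0.662, 3.501]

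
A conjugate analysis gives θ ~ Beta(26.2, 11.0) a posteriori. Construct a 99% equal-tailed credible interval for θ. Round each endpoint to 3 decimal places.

Posterior: Beta(26.2, 11.0).
Equal-tailed 99% interval: the 0.005 and 0.995 quantiles of Beta(26.2, 11.0).
Posterior mean ≈ 0.704, SD ≈ 0.074; a Normal approximation gives roughly [0.514, 0.894].
Exact: F⁻¹(0.005) = 0.499; F⁻¹(0.995) = 0.870.

[0.499, 0.870]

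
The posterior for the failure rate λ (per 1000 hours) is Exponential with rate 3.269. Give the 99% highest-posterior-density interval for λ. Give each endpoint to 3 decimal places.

[0.000, 1.409]

The exponential density is strictly decreasing on [0, ∞), so the HPD interval is anchored at 0: [0, q] with P(λ ≤ q) = 0.99.
q = −ln(1 − 0.99) / 3.269 = 4.6052 / 3.269 = 1.409.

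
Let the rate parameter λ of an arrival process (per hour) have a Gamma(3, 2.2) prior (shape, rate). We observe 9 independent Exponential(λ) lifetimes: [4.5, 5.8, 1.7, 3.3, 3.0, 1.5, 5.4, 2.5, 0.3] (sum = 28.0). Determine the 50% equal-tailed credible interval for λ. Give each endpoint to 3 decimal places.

Posterior: Gamma(3+9, 2.2+28.0) = Gamma(12, 30.2) (shape, rate).
Equal-tailed 50% interval: Gamma(12, 30.2) quantiles at 0.25 and 0.75.
Posterior mean ≈ 0.397, SD ≈ 0.115; a Normal approximation gives roughly [0.320, 0.475].
Exact: lower = 0.315; upper = 0.468.

[0.315, 0.468]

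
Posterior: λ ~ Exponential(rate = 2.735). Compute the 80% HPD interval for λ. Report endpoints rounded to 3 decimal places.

[0.000, 0.588]

The exponential density is strictly decreasing on [0, ∞), so the HPD interval is anchored at 0: [0, q] with P(λ ≤ q) = 0.80.
q = −ln(1 − 0.80) / 2.735 = 1.6094 / 2.735 = 0.588.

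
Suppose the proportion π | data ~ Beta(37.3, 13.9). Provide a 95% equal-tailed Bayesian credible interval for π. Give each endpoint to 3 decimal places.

Posterior: Beta(37.3, 13.9).
Equal-tailed 95% interval: the 0.025 and 0.975 quantiles of Beta(37.3, 13.9).
Posterior mean ≈ 0.729, SD ≈ 0.062; a Normal approximation gives roughly [0.608, 0.849].
Exact: F⁻¹(0.025) = 0.600; F⁻¹(0.975) = 0.840.

[0.600, 0.840]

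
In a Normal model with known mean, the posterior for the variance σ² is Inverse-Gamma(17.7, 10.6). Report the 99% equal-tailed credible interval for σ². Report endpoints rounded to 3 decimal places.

Inverse-Gamma(17.7, 10.6) quantiles: F⁻¹(0.005) and F⁻¹(0.995).
Equivalently, 1/σ² ~ Gamma(17.7, rate = 10.6); invert its 0.995 and 0.005 quantiles.
Posterior mean ≈ 0.635, SD ≈ 0.160; a Normal approximation gives roughly [0.222, 1.047].
Exact: lower = 0.349; upper = 1.214.

[0.349, 1.214]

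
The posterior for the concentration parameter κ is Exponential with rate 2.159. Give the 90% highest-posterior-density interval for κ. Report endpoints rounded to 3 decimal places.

[0.000, 1.067]

The exponential density is strictly decreasing on [0, ∞), so the HPD interval is anchored at 0: [0, q] with P(κ ≤ q) = 0.90.
q = −ln(1 − 0.90) / 2.159 = 2.3026 / 2.159 = 1.067.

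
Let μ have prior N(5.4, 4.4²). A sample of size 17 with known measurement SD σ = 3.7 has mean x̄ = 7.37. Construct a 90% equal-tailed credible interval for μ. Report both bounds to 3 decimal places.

Posterior precision = 1/4.4² + 17/3.7² = 0.0517 + 1.2418 = 1.2934, so posterior SD = 0.8793.
Posterior mean = (5.4/4.4² + 17·7.37/3.7²) / 1.2934 = 7.2913.
Interval: 7.2913 ± 1.645 × 0.8793 → [5.845, 8.738].

[5.845, 8.738]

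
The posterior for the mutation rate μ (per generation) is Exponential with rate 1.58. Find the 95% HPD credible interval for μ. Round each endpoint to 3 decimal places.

[0.000, 1.896]

The exponential density is strictly decreasing on [0, ∞), so the HPD interval is anchored at 0: [0, q] with P(μ ≤ q) = 0.95.
q = −ln(1 − 0.95) / 1.58 = 2.9957 / 1.58 = 1.896.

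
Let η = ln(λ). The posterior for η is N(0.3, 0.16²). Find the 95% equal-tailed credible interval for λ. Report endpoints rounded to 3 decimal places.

[0.986, 1.847]

On the log scale the 95% interval is 0.3 ± 1.960 × 0.16 = [-0.0136, 0.6136].
Exponentiate: [e^-0.0136, e^0.6136] = [0.986, 1.847].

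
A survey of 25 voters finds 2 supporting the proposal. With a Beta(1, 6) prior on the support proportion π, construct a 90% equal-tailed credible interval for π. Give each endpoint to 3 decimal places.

Posterior: Beta(1+2, 6+23) = Beta(3, 29).
Equal-tailed 90% interval: the 0.05 and 0.95 quantiles of Beta(3, 29).
Posterior mean ≈ 0.094, SD ≈ 0.051; a Normal approximation gives roughly [0.010, 0.177].
Exact: F⁻¹(0.05) = 0.027; F⁻¹(0.95) = 0.189.

[0.027, 0.189]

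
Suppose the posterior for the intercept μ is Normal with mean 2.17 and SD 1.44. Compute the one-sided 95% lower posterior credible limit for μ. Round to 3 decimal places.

Need L with P(μ ≥ L) = 0.95: L = 2.17 − z_{0.05}·1.44.
z = 1.645; L = 2.17 − 1.645 × 1.44 = -0.199.

-0.199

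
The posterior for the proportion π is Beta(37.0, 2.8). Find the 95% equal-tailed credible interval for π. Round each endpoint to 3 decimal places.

Posterior: Beta(37.0, 2.8).
Equal-tailed 95% interval: the 0.025 and 0.975 quantiles of Beta(37.0, 2.8).
Posterior mean ≈ 0.930, SD ≈ 0.040; a Normal approximation gives roughly [0.851, 1.008].
Exact: F⁻¹(0.025) = 0.833; F⁻¹(0.975) = 0.986.

[0.833, 0.986]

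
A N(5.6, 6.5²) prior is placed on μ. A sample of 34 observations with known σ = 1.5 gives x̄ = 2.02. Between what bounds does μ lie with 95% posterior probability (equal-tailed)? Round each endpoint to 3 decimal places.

Posterior precision = 1/6.5² + 34/1.5² = 0.0237 + 15.1111 = 15.1348, so posterior SD = 0.2570.
Posterior mean = (5.6/6.5² + 34·2.02/1.5²) / 15.1348 = 2.0256.
Interval: 2.0256 ± 1.960 × 0.2570 → [1.522, 2.529].

[1.522, 2.529]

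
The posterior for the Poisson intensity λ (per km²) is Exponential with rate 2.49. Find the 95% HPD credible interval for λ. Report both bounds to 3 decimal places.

[0.000, 1.203]

The exponential density is strictly decreasing on [0, ∞), so the HPD interval is anchored at 0: [0, q] with P(λ ≤ q) = 0.95.
q = −ln(1 − 0.95) / 2.49 = 2.9957 / 2.49 = 1.203.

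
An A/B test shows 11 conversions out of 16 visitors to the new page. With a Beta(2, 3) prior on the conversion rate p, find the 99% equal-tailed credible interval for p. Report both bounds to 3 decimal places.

[0.343, 0.854]

Posterior: Beta(2+11, 3+5) = Beta(13, 8).
Equal-tailed 99% interval: the 0.005 and 0.995 quantiles of Beta(13, 8).
Posterior mean ≈ 0.619, SD ≈ 0.104; a Normal approximation gives roughly [0.352, 0.886].
Exact: F⁻¹(0.005) = 0.343; F⁻¹(0.995) = 0.854.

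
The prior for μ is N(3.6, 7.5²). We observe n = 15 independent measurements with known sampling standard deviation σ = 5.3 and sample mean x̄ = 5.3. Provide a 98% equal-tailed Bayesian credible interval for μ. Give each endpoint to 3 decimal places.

Posterior precision = 1/7.5² + 15/5.3² = 0.0178 + 0.5340 = 0.5518, so posterior SD = 1.3462.
Posterior mean = (3.6/7.5² + 15·5.3/5.3²) / 0.5518 = 5.2452.
Interval: 5.2452 ± 2.326 × 1.3462 → [2.113, 8.377].

[2.113, 8.377]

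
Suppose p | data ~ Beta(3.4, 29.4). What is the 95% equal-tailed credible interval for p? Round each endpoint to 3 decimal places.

Posterior: Beta(3.4, 29.4).
Equal-tailed 95% interval: the 0.025 and 0.975 quantiles of Beta(3.4, 29.4).
Posterior mean ≈ 0.104, SD ≈ 0.052; a Normal approximation gives roughly [0.001, 0.206].
Exact: F⁻¹(0.025) = 0.026; F⁻¹(0.975) = 0.227.

[0.026, 0.227]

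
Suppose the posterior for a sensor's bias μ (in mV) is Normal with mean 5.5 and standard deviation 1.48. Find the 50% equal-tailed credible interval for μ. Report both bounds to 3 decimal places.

The posterior is symmetric, so the 50% equal-tailed interval is μ = 5.5 ± z·1.48 with z = 0.674.
Half-width: 0.674 × 1.48 = 0.998.
5.5 − 0.998 = 4.502; 5.5 + 0.998 = 6.498.

[4.502, 6.498]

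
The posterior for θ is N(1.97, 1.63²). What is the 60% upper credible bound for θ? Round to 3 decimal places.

2.383

Need U with P(θ ≤ U) = 0.60: U = 1.97 + z_{0.4}·1.63.
z = 0.253; U = 1.97 + 0.253 × 1.63 = 2.383.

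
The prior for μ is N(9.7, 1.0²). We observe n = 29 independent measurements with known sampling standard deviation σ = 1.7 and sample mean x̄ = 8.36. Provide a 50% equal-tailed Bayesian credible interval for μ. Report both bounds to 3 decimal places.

Posterior precision = 1/1.0² + 29/1.7² = 1.0000 + 10.0346 = 11.0346, so posterior SD = 0.3010.
Posterior mean = (9.7/1.0² + 29·8.36/1.7²) / 11.0346 = 8.4814.
Interval: 8.4814 ± 0.674 × 0.3010 → [8.278, 8.684].

[8.278, 8.684]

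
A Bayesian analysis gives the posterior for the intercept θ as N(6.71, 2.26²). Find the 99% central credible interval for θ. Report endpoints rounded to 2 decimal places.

The posterior is symmetric, so the 99% equal-tailed interval is θ = 6.71 ± z·2.26 with z = 2.576.
Half-width: 2.576 × 2.26 = 5.82.
6.71 − 5.82 = 0.89; 6.71 + 5.82 = 12.53.

[0.89, 12.53]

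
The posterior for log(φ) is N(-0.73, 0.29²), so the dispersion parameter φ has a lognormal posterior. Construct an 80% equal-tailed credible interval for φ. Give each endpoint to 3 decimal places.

On the log scale the 80% interval is -0.73 ± 1.282 × 0.29 = [-1.1016, -0.3584].
Exponentiate: [e^-1.1016, e^-0.3584] = [0.332, 0.699].

[0.332, 0.699]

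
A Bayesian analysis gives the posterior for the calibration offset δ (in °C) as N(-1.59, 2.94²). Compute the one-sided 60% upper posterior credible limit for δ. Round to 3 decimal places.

-0.845

Need U with P(δ ≤ U) = 0.60: U = -1.59 + z_{0.4}·2.94.
z = 0.253; U = -1.59 + 0.253 × 2.94 = -0.845.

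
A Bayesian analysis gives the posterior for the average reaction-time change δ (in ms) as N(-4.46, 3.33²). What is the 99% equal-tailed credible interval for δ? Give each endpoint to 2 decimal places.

[-13.04, 4.12]

The posterior is symmetric, so the 99% equal-tailed interval is δ = -4.46 ± z·3.33 with z = 2.576.
Half-width: 2.576 × 3.33 = 8.58.
-4.46 − 8.58 = -13.04; -4.46 + 8.58 = 4.12.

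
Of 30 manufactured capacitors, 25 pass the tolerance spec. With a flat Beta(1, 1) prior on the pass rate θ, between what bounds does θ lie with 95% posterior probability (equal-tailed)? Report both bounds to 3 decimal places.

Posterior: Beta(1+25, 1+5) = Beta(26, 6).
Equal-tailed 95% interval: the 0.025 and 0.975 quantiles of Beta(26, 6).
Posterior mean ≈ 0.812, SD ≈ 0.068; a Normal approximation gives roughly [0.679, 0.946].
Exact: F⁻¹(0.025) = 0.663; F⁻¹(0.975) = 0.925.

[0.663, 0.925]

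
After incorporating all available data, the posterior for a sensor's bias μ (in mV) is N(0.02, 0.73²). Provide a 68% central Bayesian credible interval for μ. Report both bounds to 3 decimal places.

The posterior is symmetric, so the 68% equal-tailed interval is μ = 0.02 ± z·0.73 with z = 0.994.
Half-width: 0.994 × 0.73 = 0.726.
0.02 − 0.726 = -0.706; 0.02 + 0.726 = 0.746.

[-0.706, 0.746]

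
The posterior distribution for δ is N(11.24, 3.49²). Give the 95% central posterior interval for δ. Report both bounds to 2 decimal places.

The posterior is symmetric, so the 95% equal-tailed interval is δ = 11.24 ± z·3.49 with z = 1.960.
Half-width: 1.960 × 3.49 = 6.84.
11.24 − 6.84 = 4.40; 11.24 + 6.84 = 18.08.

[4.40, 18.08]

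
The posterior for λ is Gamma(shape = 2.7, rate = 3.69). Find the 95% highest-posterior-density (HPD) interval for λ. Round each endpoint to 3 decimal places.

The posterior is unimodal and skewed, so the HPD interval has equal density at both endpoints and is the shortest 95% interval.
Solving f(0.056) = f(1.605) with F(1.605) − F(0.056) = 0.95 gives [0.056, 1.605].
For comparison, the equal-tailed interval is [0.134, 1.827]; the HPD is narrower and shifted toward the mode.

[0.056, 1.605]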